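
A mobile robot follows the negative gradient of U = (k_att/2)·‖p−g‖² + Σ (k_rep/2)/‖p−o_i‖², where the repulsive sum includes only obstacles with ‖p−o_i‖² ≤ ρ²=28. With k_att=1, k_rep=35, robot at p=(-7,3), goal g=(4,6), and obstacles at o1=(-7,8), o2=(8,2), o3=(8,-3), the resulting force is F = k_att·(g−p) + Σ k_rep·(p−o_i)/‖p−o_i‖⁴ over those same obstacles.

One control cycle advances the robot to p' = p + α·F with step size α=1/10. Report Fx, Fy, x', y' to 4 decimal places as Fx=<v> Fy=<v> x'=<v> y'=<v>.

F_att = 1·(g−p) = 1·(11,3) = (11.0000,3.0000)
o1: d²=25 ≤ ρ²=28; F_rep = 35·(0,-5)/25² = (0.0000,-0.2800)
o2: d²=226 > ρ²=28 → inactive
o3: d²=261 > ρ²=28 → inactive
F = F_att + ΣF_rep = (11.0000,2.7200)
p' = p + 1/10·F = (-5.9000,3.2720)

Fx=11.0000 Fy=2.7200 x'=-5.9000 y'=3.2720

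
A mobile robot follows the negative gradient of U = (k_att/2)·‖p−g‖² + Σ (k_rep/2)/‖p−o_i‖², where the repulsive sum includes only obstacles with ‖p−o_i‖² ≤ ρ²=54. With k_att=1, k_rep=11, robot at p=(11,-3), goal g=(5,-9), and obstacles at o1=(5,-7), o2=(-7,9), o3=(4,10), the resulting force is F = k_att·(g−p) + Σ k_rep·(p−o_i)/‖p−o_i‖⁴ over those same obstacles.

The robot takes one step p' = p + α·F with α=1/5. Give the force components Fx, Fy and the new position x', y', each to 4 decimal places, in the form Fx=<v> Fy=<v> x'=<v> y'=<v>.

Fx=-5.9756 Fy=-5.9837 x'=9.8049 y'=-4.1967

F_att = 1·(g−p) = 1·(-6,-6) = (-6.0000,-6.0000)
o1: d²=52 ≤ ρ²=54; F_rep = 11·(6,4)/52² = (0.0244,0.0163)
o2: d²=468 > ρ²=54 → inactive
o3: d²=218 > ρ²=54 → inactive
F = F_att + ΣF_rep = (-5.9756,-5.9837)
p' = p + 1/5·F = (9.8049,-4.1967)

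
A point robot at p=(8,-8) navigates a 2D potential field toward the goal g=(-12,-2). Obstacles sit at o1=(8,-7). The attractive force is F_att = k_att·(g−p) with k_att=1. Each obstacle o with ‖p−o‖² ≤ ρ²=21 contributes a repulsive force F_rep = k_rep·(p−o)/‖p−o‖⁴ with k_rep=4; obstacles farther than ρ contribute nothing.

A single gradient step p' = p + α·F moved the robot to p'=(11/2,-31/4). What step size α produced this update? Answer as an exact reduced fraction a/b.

F_att = 1·(g−p) = 1·(-20,6) = (-20.0000,6.0000)
o1: d²=1 ≤ ρ²=21; F_rep = 4·(0,-1)/1² = (0.0000,-4.0000)
F = F_att + ΣF_rep = (-20.0000,2.0000)
Δp = p'−p = (-2.5000,0.2500); α = Δx/Fx = (-5/2) / (-20) = 1/8
check: Δy/Fy = (1/4) / (2) = 1/8 ✓

α = 1/8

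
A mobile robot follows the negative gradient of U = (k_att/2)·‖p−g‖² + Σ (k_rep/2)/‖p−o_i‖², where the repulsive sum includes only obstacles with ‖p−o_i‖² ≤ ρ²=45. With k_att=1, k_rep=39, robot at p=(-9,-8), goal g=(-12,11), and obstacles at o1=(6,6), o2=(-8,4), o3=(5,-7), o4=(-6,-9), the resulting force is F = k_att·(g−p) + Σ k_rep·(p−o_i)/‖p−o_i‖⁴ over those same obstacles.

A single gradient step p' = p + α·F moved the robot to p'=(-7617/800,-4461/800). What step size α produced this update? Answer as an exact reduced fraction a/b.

F_att = 1·(g−p) = 1·(-3,19) = (-3.0000,19.0000)
o1: d²=421 > ρ²=45 → inactive
o2: d²=145 > ρ²=45 → inactive
o3: d²=197 > ρ²=45 → inactive
o4: d²=10 ≤ ρ²=45; F_rep = 39·(-3,1)/10² = (-1.1700,0.3900)
F = F_att + ΣF_rep = (-4.1700,19.3900)
Δp = p'−p = (-0.5212,2.4238); α = Δx/Fx = (-417/800) / (-417/100) = 1/8
check: Δy/Fy = (1939/800) / (1939/100) = 1/8 ✓

α = 1/8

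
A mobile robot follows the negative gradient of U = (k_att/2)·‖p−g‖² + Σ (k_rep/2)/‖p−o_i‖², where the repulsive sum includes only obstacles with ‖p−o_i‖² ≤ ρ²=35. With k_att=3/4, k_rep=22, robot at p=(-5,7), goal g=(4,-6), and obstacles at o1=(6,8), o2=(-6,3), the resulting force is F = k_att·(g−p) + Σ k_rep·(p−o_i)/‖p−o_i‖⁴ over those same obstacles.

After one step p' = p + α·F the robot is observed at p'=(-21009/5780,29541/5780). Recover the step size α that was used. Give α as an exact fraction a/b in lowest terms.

α = 1/5

F_att = 3/4·(g−p) = 3/4·(9,-13) = (6.7500,-9.7500)
o1: d²=122 > ρ²=35 → inactive
o2: d²=17 ≤ ρ²=35; F_rep = 22·(1,4)/17² = (0.0761,0.3045)
F = F_att + ΣF_rep = (6.8261,-9.4455)
Δp = p'−p = (1.3652,-1.8891); α = Δx/Fx = (7891/5780) / (7891/1156) = 1/5
check: Δy/Fy = (-10919/5780) / (-10919/1156) = 1/5 ✓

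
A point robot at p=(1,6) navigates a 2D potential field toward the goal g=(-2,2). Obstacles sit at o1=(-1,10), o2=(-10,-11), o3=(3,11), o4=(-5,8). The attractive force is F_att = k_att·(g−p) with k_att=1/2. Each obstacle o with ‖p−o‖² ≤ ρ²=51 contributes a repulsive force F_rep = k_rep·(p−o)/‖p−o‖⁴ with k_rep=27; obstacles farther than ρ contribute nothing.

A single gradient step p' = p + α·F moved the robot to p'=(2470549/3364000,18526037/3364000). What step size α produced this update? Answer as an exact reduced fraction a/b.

α = 1/5

F_att = 1/2·(g−p) = 1/2·(-3,-4) = (-1.5000,-2.0000)
o1: d²=20 ≤ ρ²=51; F_rep = 27·(2,-4)/20² = (0.1350,-0.2700)
o2: d²=410 > ρ²=51 → inactive
o3: d²=29 ≤ ρ²=51; F_rep = 27·(-2,-5)/29² = (-0.0642,-0.1605)
o4: d²=40 ≤ ρ²=51; F_rep = 27·(6,-2)/40² = (0.1013,-0.0338)
F = F_att + ΣF_rep = (-1.3280,-2.4643)
Δp = p'−p = (-0.2656,-0.4929); α = Δx/Fx = (-893451/3364000) / (-893451/672800) = 1/5
check: Δy/Fy = (-1657963/3364000) / (-1657963/672800) = 1/5 ✓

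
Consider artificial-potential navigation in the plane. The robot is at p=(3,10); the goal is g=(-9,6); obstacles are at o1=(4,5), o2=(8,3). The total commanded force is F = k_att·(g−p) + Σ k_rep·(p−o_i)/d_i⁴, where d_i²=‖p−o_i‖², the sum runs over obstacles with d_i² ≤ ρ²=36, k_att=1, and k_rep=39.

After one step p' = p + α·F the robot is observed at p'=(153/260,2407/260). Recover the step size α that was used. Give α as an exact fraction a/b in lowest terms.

α = 1/5

F_att = 1·(g−p) = 1·(-12,-4) = (-12.0000,-4.0000)
o1: d²=26 ≤ ρ²=36; F_rep = 39·(-1,5)/26² = (-0.0577,0.2885)
o2: d²=74 > ρ²=36 → inactive
F = F_att + ΣF_rep = (-12.0577,-3.7115)
Δp = p'−p = (-2.4115,-0.7423); α = Δx/Fx = (-627/260) / (-627/52) = 1/5
check: Δy/Fy = (-193/260) / (-193/52) = 1/5 ✓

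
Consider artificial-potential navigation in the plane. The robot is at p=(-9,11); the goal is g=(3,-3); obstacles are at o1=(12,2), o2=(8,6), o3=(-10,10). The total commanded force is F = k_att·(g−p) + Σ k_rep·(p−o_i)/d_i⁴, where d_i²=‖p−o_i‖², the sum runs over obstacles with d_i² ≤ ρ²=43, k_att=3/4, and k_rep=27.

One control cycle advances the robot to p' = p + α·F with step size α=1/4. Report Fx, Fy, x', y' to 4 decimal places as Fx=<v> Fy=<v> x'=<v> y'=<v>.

F_att = 3/4·(g−p) = 3/4·(12,-14) = (9.0000,-10.5000)
o1: d²=522 > ρ²=43 → inactive
o2: d²=314 > ρ²=43 → inactive
o3: d²=2 ≤ ρ²=43; F_rep = 27·(1,1)/2² = (6.7500,6.7500)
F = F_att + ΣF_rep = (15.7500,-3.7500)
p' = p + 1/4·F = (-5.0625,10.0625)

Fx=15.7500 Fy=-3.7500 x'=-5.0625 y'=10.0625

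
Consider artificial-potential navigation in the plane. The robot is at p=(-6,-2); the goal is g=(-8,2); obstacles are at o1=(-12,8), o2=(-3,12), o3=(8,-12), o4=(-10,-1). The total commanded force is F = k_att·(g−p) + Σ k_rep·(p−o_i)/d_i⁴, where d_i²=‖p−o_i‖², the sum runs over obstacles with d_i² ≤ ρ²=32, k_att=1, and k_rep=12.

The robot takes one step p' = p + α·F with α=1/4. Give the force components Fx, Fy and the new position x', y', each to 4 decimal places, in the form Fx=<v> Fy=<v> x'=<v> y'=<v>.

F_att = 1·(g−p) = 1·(-2,4) = (-2.0000,4.0000)
o1: d²=136 > ρ²=32 → inactive
o2: d²=205 > ρ²=32 → inactive
o3: d²=296 > ρ²=32 → inactive
o4: d²=17 ≤ ρ²=32; F_rep = 12·(4,-1)/17² = (0.1661,-0.0415)
F = F_att + ΣF_rep = (-1.8339,3.9585)
p' = p + 1/4·F = (-6.4585,-1.0104)

Fx=-1.8339 Fy=3.9585 x'=-6.4585 y'=-1.0104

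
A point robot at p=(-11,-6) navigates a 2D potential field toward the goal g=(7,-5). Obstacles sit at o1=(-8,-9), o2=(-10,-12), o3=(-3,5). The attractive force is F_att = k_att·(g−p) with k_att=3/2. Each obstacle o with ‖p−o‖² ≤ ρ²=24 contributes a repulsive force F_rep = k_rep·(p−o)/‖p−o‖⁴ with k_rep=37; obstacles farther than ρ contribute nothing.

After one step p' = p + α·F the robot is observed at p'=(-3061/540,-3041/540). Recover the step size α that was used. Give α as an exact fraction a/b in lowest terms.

α = 1/5

F_att = 3/2·(g−p) = 3/2·(18,1) = (27.0000,1.5000)
o1: d²=18 ≤ ρ²=24; F_rep = 37·(-3,3)/18² = (-0.3426,0.3426)
o2: d²=37 > ρ²=24 → inactive
o3: d²=185 > ρ²=24 → inactive
F = F_att + ΣF_rep = (26.6574,1.8426)
Δp = p'−p = (5.3315,0.3685); α = Δx/Fx = (2879/540) / (2879/108) = 1/5
check: Δy/Fy = (199/540) / (199/108) = 1/5 ✓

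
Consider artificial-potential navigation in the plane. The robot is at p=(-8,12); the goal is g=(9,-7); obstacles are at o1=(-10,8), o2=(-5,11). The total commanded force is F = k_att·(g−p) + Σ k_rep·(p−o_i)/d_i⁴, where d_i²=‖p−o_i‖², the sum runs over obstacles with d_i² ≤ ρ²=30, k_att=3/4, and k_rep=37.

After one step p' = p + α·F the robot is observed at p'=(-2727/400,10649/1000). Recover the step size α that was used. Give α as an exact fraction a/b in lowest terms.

α = 1/10

F_att = 3/4·(g−p) = 3/4·(17,-19) = (12.7500,-14.2500)
o1: d²=20 ≤ ρ²=30; F_rep = 37·(2,4)/20² = (0.1850,0.3700)
o2: d²=10 ≤ ρ²=30; F_rep = 37·(-3,1)/10² = (-1.1100,0.3700)
F = F_att + ΣF_rep = (11.8250,-13.5100)
Δp = p'−p = (1.1825,-1.3510); α = Δx/Fx = (473/400) / (473/40) = 1/10
check: Δy/Fy = (-1351/1000) / (-1351/100) = 1/10 ✓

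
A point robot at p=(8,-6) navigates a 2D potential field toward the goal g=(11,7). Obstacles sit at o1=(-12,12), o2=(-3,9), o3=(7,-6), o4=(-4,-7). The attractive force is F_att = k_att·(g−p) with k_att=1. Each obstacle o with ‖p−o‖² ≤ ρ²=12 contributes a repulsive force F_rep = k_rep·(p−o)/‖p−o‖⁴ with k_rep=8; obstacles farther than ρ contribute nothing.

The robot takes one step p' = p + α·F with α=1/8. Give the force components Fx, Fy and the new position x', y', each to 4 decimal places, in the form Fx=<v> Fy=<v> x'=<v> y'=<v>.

F_att = 1·(g−p) = 1·(3,13) = (3.0000,13.0000)
o1: d²=724 > ρ²=12 → inactive
o2: d²=346 > ρ²=12 → inactive
o3: d²=1 ≤ ρ²=12; F_rep = 8·(1,0)/1² = (8.0000,0.0000)
o4: d²=145 > ρ²=12 → inactive
F = F_att + ΣF_rep = (11.0000,13.0000)
p' = p + 1/8·F = (9.3750,-4.3750)

Fx=11.0000 Fy=13.0000 x'=9.3750 y'=-4.3750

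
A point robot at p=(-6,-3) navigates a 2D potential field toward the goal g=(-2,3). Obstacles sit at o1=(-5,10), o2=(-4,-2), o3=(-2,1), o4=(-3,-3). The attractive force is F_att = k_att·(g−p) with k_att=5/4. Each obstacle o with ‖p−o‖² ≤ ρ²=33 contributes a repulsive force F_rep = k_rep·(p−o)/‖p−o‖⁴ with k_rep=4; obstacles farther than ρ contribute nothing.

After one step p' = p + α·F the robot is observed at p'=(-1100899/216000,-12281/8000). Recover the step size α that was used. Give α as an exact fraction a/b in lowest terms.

α = 1/5

F_att = 5/4·(g−p) = 5/4·(4,6) = (5.0000,7.5000)
o1: d²=170 > ρ²=33 → inactive
o2: d²=5 ≤ ρ²=33; F_rep = 4·(-2,-1)/5² = (-0.3200,-0.1600)
o3: d²=32 ≤ ρ²=33; F_rep = 4·(-4,-4)/32² = (-0.0156,-0.0156)
o4: d²=9 ≤ ρ²=33; F_rep = 4·(-3,0)/9² = (-0.1481,0.0000)
F = F_att + ΣF_rep = (4.5162,7.3244)
Δp = p'−p = (0.9032,1.4649); α = Δx/Fx = (195101/216000) / (195101/43200) = 1/5
check: Δy/Fy = (11719/8000) / (11719/1600) = 1/5 ✓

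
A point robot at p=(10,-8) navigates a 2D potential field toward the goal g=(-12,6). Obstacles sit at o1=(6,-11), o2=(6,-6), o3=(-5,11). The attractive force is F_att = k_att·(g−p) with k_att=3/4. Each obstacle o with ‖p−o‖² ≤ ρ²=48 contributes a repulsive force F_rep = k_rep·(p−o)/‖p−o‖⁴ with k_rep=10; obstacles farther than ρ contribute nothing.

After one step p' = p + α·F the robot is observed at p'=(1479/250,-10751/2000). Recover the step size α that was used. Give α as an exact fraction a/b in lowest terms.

α = 1/4

F_att = 3/4·(g−p) = 3/4·(-22,14) = (-16.5000,10.5000)
o1: d²=25 ≤ ρ²=48; F_rep = 10·(4,3)/25² = (0.0640,0.0480)
o2: d²=20 ≤ ρ²=48; F_rep = 10·(4,-2)/20² = (0.1000,-0.0500)
o3: d²=586 > ρ²=48 → inactive
F = F_att + ΣF_rep = (-16.3360,10.4980)
Δp = p'−p = (-4.0840,2.6245); α = Δx/Fx = (-1021/250) / (-2042/125) = 1/4
check: Δy/Fy = (5249/2000) / (5249/500) = 1/4 ✓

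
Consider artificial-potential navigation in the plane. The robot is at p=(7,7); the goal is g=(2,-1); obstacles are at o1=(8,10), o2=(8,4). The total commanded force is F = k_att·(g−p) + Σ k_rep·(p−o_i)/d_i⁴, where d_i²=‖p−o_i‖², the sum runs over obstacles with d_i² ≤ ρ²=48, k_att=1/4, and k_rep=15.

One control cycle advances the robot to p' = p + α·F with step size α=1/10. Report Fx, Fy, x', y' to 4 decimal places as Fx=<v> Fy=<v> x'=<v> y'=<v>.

Fx=-1.5500 Fy=-2.0000 x'=6.8450 y'=6.8000

F_att = 1/4·(g−p) = 1/4·(-5,-8) = (-1.2500,-2.0000)
o1: d²=10 ≤ ρ²=48; F_rep = 15·(-1,-3)/10² = (-0.1500,-0.4500)
o2: d²=10 ≤ ρ²=48; F_rep = 15·(-1,3)/10² = (-0.1500,0.4500)
F = F_att + ΣF_rep = (-1.5500,-2.0000)
p' = p + 1/10·F = (6.8450,6.8000)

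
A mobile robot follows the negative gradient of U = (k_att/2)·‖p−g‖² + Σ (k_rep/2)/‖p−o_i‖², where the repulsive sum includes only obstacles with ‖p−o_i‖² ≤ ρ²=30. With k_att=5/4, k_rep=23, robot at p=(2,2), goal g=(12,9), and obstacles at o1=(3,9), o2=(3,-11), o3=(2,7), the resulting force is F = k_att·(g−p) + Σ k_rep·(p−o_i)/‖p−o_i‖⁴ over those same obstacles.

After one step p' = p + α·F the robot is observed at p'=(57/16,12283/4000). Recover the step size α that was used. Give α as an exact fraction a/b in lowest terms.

F_att = 5/4·(g−p) = 5/4·(10,7) = (12.5000,8.7500)
o1: d²=50 > ρ²=30 → inactive
o2: d²=170 > ρ²=30 → inactive
o3: d²=25 ≤ ρ²=30; F_rep = 23·(0,-5)/25² = (0.0000,-0.1840)
F = F_att + ΣF_rep = (12.5000,8.5660)
Δp = p'−p = (1.5625,1.0708); α = Δx/Fx = (25/16) / (25/2) = 1/8
check: Δy/Fy = (4283/4000) / (4283/500) = 1/8 ✓

α = 1/8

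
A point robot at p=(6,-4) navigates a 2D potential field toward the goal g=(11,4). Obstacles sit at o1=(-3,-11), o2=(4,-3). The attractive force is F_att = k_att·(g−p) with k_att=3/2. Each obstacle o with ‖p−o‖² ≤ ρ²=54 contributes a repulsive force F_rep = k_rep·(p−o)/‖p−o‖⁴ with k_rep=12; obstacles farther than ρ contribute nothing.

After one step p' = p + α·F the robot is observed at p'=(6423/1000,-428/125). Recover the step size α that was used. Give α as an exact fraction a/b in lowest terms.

α = 1/20

F_att = 3/2·(g−p) = 3/2·(5,8) = (7.5000,12.0000)
o1: d²=130 > ρ²=54 → inactive
o2: d²=5 ≤ ρ²=54; F_rep = 12·(2,-1)/5² = (0.9600,-0.4800)
F = F_att + ΣF_rep = (8.4600,11.5200)
Δp = p'−p = (0.4230,0.5760); α = Δx/Fx = (423/1000) / (423/50) = 1/20
check: Δy/Fy = (72/125) / (288/25) = 1/20 ✓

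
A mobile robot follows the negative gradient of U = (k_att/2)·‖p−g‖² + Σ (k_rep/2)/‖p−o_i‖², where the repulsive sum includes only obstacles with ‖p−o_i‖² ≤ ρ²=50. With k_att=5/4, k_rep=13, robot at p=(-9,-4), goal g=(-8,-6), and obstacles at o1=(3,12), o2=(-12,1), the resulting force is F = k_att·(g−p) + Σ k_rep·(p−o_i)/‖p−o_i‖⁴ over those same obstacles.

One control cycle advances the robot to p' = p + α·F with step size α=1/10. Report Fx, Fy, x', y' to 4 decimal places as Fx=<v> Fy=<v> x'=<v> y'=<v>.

F_att = 5/4·(g−p) = 5/4·(1,-2) = (1.2500,-2.5000)
o1: d²=400 > ρ²=50 → inactive
o2: d²=34 ≤ ρ²=50; F_rep = 13·(3,-5)/34² = (0.0337,-0.0562)
F = F_att + ΣF_rep = (1.2837,-2.5562)
p' = p + 1/10·F = (-8.8716,-4.2556)

Fx=1.2837 Fy=-2.5562 x'=-8.8716 y'=-4.2556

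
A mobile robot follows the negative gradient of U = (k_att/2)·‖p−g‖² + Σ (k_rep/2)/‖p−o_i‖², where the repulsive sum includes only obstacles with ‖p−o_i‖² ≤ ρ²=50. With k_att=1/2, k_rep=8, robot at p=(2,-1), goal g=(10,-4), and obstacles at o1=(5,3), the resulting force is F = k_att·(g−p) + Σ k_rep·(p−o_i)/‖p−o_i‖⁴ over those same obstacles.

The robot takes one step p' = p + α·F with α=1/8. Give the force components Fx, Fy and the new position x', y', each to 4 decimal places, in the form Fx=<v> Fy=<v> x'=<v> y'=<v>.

Fx=3.9616 Fy=-1.5512 x'=2.4952 y'=-1.1939

F_att = 1/2·(g−p) = 1/2·(8,-3) = (4.0000,-1.5000)
o1: d²=25 ≤ ρ²=50; F_rep = 8·(-3,-4)/25² = (-0.0384,-0.0512)
F = F_att + ΣF_rep = (3.9616,-1.5512)
p' = p + 1/8·F = (2.4952,-1.1939)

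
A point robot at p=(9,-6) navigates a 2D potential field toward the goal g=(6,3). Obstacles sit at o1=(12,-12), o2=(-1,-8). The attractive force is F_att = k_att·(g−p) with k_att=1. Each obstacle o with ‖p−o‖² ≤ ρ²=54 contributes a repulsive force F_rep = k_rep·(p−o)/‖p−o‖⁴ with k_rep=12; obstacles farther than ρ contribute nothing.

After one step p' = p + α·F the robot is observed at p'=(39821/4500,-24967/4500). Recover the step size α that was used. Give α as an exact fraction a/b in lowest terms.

α = 1/20

F_att = 1·(g−p) = 1·(-3,9) = (-3.0000,9.0000)
o1: d²=45 ≤ ρ²=54; F_rep = 12·(-3,6)/45² = (-0.0178,0.0356)
o2: d²=104 > ρ²=54 → inactive
F = F_att + ΣF_rep = (-3.0178,9.0356)
Δp = p'−p = (-0.1509,0.4518); α = Δx/Fx = (-679/4500) / (-679/225) = 1/20
check: Δy/Fy = (2033/4500) / (2033/225) = 1/20 ✓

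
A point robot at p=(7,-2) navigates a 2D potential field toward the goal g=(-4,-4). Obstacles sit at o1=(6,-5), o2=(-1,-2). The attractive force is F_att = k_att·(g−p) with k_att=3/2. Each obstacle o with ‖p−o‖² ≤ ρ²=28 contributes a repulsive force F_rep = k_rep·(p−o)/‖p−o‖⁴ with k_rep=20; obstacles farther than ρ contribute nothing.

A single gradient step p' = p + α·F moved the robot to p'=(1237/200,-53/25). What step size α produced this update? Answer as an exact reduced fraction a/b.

F_att = 3/2·(g−p) = 3/2·(-11,-2) = (-16.5000,-3.0000)
o1: d²=10 ≤ ρ²=28; F_rep = 20·(1,3)/10² = (0.2000,0.6000)
o2: d²=64 > ρ²=28 → inactive
F = F_att + ΣF_rep = (-16.3000,-2.4000)
Δp = p'−p = (-0.8150,-0.1200); α = Δx/Fx = (-163/200) / (-163/10) = 1/20
check: Δy/Fy = (-3/25) / (-12/5) = 1/20 ✓

α = 1/20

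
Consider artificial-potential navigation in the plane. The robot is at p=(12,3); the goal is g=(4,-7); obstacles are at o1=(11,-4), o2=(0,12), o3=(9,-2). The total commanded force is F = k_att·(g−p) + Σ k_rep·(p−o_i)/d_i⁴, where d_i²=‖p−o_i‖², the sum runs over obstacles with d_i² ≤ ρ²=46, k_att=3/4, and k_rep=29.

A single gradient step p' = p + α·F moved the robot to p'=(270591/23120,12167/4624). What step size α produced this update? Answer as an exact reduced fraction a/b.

F_att = 3/4·(g−p) = 3/4·(-8,-10) = (-6.0000,-7.5000)
o1: d²=50 > ρ²=46 → inactive
o2: d²=225 > ρ²=46 → inactive
o3: d²=34 ≤ ρ²=46; F_rep = 29·(3,5)/34² = (0.0753,0.1254)
F = F_att + ΣF_rep = (-5.9247,-7.3746)
Δp = p'−p = (-0.2962,-0.3687); α = Δx/Fx = (-6849/23120) / (-6849/1156) = 1/20
check: Δy/Fy = (-1705/4624) / (-8525/1156) = 1/20 ✓

α = 1/20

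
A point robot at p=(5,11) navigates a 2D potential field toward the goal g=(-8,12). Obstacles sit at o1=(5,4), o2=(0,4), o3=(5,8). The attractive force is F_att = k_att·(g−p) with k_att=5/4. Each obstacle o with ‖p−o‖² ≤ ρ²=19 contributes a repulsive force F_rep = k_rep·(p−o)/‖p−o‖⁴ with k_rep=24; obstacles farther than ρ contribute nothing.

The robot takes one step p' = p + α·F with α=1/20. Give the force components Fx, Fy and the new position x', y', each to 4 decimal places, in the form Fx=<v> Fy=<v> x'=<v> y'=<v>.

F_att = 5/4·(g−p) = 5/4·(-13,1) = (-16.2500,1.2500)
o1: d²=49 > ρ²=19 → inactive
o2: d²=74 > ρ²=19 → inactive
o3: d²=9 ≤ ρ²=19; F_rep = 24·(0,3)/9² = (0.0000,0.8889)
F = F_att + ΣF_rep = (-16.2500,2.1389)
p' = p + 1/20·F = (4.1875,11.1069)

Fx=-16.2500 Fy=2.1389 x'=4.1875 y'=11.1069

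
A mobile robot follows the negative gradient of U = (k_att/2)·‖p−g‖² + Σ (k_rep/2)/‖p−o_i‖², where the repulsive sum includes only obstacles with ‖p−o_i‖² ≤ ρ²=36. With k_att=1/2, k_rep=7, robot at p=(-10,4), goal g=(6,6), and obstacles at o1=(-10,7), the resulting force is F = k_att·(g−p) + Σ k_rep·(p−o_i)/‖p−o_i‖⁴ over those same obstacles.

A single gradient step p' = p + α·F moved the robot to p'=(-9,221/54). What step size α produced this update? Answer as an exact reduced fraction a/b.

F_att = 1/2·(g−p) = 1/2·(16,2) = (8.0000,1.0000)
o1: d²=9 ≤ ρ²=36; F_rep = 7·(0,-3)/9² = (0.0000,-0.2593)
F = F_att + ΣF_rep = (8.0000,0.7407)
Δp = p'−p = (1.0000,0.0926); α = Δx/Fx = (1) / (8) = 1/8
check: Δy/Fy = (5/54) / (20/27) = 1/8 ✓

α = 1/8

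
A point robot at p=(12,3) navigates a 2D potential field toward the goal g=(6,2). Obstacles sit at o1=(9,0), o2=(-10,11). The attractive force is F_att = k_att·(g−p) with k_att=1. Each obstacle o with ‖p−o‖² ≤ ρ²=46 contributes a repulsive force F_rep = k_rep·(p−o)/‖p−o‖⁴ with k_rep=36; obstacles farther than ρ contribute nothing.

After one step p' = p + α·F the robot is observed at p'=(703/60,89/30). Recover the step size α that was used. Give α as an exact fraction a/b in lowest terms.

F_att = 1·(g−p) = 1·(-6,-1) = (-6.0000,-1.0000)
o1: d²=18 ≤ ρ²=46; F_rep = 36·(3,3)/18² = (0.3333,0.3333)
o2: d²=548 > ρ²=46 → inactive
F = F_att + ΣF_rep = (-5.6667,-0.6667)
Δp = p'−p = (-0.2833,-0.0333); α = Δx/Fx = (-17/60) / (-17/3) = 1/20
check: Δy/Fy = (-1/30) / (-2/3) = 1/20 ✓

α = 1/20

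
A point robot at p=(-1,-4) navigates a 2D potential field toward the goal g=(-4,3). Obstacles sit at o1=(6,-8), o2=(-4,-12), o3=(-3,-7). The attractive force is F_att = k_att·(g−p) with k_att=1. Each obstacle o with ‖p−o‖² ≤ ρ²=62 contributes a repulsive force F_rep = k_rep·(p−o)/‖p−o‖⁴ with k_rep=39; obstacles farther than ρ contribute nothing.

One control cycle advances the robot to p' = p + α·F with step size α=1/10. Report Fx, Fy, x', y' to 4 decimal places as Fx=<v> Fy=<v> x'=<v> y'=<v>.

F_att = 1·(g−p) = 1·(-3,7) = (-3.0000,7.0000)
o1: d²=65 > ρ²=62 → inactive
o2: d²=73 > ρ²=62 → inactive
o3: d²=13 ≤ ρ²=62; F_rep = 39·(2,3)/13² = (0.4615,0.6923)
F = F_att + ΣF_rep = (-2.5385,7.6923)
p' = p + 1/10·F = (-1.2538,-3.2308)

Fx=-2.5385 Fy=7.6923 x'=-1.2538 y'=-3.2308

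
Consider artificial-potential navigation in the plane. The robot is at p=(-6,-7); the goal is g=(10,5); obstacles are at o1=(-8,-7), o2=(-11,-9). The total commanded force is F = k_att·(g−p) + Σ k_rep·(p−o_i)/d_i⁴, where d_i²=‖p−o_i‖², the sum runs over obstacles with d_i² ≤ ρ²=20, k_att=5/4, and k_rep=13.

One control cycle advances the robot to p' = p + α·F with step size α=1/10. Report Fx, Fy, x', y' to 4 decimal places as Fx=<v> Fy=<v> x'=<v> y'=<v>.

F_att = 5/4·(g−p) = 5/4·(16,12) = (20.0000,15.0000)
o1: d²=4 ≤ ρ²=20; F_rep = 13·(2,0)/4² = (1.6250,0.0000)
o2: d²=29 > ρ²=20 → inactive
F = F_att + ΣF_rep = (21.6250,15.0000)
p' = p + 1/10·F = (-3.8375,-5.5000)

Fx=21.6250 Fy=15.0000 x'=-3.8375 y'=-5.5000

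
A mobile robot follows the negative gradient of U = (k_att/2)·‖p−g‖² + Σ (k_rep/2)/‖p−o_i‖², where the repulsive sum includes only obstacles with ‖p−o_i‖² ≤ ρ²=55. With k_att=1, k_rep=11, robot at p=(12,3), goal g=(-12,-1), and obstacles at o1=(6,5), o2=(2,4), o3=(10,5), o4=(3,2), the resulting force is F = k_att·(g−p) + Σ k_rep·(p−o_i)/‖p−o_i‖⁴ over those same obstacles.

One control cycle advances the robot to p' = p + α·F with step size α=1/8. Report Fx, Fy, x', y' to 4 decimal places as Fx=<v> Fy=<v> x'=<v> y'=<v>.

F_att = 1·(g−p) = 1·(-24,-4) = (-24.0000,-4.0000)
o1: d²=40 ≤ ρ²=55; F_rep = 11·(6,-2)/40² = (0.0413,-0.0138)
o2: d²=101 > ρ²=55 → inactive
o3: d²=8 ≤ ρ²=55; F_rep = 11·(2,-2)/8² = (0.3438,-0.3438)
o4: d²=82 > ρ²=55 → inactive
F = F_att + ΣF_rep = (-23.6150,-4.3575)
p' = p + 1/8·F = (9.0481,2.4553)

Fx=-23.6150 Fy=-4.3575 x'=9.0481 y'=2.4553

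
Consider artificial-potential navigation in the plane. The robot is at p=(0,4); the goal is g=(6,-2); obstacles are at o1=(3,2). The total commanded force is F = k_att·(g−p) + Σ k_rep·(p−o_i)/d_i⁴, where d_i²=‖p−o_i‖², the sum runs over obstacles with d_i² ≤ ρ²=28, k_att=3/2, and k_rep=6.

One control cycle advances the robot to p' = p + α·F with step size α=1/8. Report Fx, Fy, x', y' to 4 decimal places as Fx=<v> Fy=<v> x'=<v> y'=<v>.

Fx=8.8935 Fy=-8.9290 x'=1.1117 y'=2.8839

F_att = 3/2·(g−p) = 3/2·(6,-6) = (9.0000,-9.0000)
o1: d²=13 ≤ ρ²=28; F_rep = 6·(-3,2)/13² = (-0.1065,0.0710)
F = F_att + ΣF_rep = (8.8935,-8.9290)
p' = p + 1/8·F = (1.1117,2.8839)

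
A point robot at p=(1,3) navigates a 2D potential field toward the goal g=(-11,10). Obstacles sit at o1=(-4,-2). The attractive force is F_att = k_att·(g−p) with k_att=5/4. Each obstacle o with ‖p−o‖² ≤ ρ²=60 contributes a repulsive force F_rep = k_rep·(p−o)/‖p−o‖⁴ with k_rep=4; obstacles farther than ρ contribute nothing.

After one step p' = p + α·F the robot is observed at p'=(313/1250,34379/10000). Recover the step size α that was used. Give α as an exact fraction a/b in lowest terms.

F_att = 5/4·(g−p) = 5/4·(-12,7) = (-15.0000,8.7500)
o1: d²=50 ≤ ρ²=60; F_rep = 4·(5,5)/50² = (0.0080,0.0080)
F = F_att + ΣF_rep = (-14.9920,8.7580)
Δp = p'−p = (-0.7496,0.4379); α = Δx/Fx = (-937/1250) / (-1874/125) = 1/20
check: Δy/Fy = (4379/10000) / (4379/500) = 1/20 ✓

α = 1/20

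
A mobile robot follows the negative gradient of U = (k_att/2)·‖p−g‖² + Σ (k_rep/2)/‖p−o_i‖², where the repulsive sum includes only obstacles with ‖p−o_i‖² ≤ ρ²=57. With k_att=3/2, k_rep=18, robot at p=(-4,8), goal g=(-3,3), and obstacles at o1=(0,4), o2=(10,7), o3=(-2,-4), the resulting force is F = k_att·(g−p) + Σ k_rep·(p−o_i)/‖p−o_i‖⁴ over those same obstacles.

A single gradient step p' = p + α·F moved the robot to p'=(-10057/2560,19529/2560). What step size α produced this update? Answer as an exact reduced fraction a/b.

α = 1/20

F_att = 3/2·(g−p) = 3/2·(1,-5) = (1.5000,-7.5000)
o1: d²=32 ≤ ρ²=57; F_rep = 18·(-4,4)/32² = (-0.0703,0.0703)
o2: d²=197 > ρ²=57 → inactive
o3: d²=148 > ρ²=57 → inactive
F = F_att + ΣF_rep = (1.4297,-7.4297)
Δp = p'−p = (0.0715,-0.3715); α = Δx/Fx = (183/2560) / (183/128) = 1/20
check: Δy/Fy = (-951/2560) / (-951/128) = 1/20 ✓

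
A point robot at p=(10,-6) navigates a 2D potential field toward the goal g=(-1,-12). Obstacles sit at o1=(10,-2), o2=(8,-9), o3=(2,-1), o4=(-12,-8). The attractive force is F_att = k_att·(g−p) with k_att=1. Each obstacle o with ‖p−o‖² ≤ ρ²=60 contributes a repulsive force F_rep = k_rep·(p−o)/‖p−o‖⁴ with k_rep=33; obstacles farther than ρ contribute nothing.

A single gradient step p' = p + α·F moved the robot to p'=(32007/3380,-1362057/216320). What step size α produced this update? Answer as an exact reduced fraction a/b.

F_att = 1·(g−p) = 1·(-11,-6) = (-11.0000,-6.0000)
o1: d²=16 ≤ ρ²=60; F_rep = 33·(0,-4)/16² = (0.0000,-0.5156)
o2: d²=13 ≤ ρ²=60; F_rep = 33·(2,3)/13² = (0.3905,0.5858)
o3: d²=89 > ρ²=60 → inactive
o4: d²=488 > ρ²=60 → inactive
F = F_att + ΣF_rep = (-10.6095,-5.9298)
Δp = p'−p = (-0.5305,-0.2965); α = Δx/Fx = (-1793/3380) / (-1793/169) = 1/20
check: Δy/Fy = (-64137/216320) / (-64137/10816) = 1/20 ✓

α = 1/20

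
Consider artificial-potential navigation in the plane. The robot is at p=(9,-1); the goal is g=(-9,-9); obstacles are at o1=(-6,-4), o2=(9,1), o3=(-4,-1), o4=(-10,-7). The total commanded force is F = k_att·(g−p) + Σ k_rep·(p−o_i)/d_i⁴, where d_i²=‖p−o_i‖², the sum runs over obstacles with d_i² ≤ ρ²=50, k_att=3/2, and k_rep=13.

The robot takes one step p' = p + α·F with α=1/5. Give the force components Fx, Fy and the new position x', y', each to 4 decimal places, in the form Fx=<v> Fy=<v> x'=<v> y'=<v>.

Fx=-27.0000 Fy=-13.6250 x'=3.6000 y'=-3.7250

F_att = 3/2·(g−p) = 3/2·(-18,-8) = (-27.0000,-12.0000)
o1: d²=234 > ρ²=50 → inactive
o2: d²=4 ≤ ρ²=50; F_rep = 13·(0,-2)/4² = (0.0000,-1.6250)
o3: d²=169 > ρ²=50 → inactive
o4: d²=397 > ρ²=50 → inactive
F = F_att + ΣF_rep = (-27.0000,-13.6250)
p' = p + 1/5·F = (3.6000,-3.7250)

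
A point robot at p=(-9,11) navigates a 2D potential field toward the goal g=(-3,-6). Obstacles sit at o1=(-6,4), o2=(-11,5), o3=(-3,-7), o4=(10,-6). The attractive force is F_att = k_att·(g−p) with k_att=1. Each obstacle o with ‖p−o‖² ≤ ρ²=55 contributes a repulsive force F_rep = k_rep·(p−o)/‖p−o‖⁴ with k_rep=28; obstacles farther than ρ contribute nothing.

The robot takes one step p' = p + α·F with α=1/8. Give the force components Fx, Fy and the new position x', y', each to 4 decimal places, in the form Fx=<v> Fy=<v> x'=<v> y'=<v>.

F_att = 1·(g−p) = 1·(6,-17) = (6.0000,-17.0000)
o1: d²=58 > ρ²=55 → inactive
o2: d²=40 ≤ ρ²=55; F_rep = 28·(2,6)/40² = (0.0350,0.1050)
o3: d²=360 > ρ²=55 → inactive
o4: d²=650 > ρ²=55 → inactive
F = F_att + ΣF_rep = (6.0350,-16.8950)
p' = p + 1/8·F = (-8.2456,8.8881)

Fx=6.0350 Fy=-16.8950 x'=-8.2456 y'=8.8881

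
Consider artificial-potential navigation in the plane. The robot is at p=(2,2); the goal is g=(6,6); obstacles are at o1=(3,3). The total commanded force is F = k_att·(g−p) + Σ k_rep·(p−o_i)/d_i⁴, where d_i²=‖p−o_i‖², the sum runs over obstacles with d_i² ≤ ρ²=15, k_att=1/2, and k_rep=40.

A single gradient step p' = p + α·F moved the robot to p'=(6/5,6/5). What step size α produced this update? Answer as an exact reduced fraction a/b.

F_att = 1/2·(g−p) = 1/2·(4,4) = (2.0000,2.0000)
o1: d²=2 ≤ ρ²=15; F_rep = 40·(-1,-1)/2² = (-10.0000,-10.0000)
F = F_att + ΣF_rep = (-8.0000,-8.0000)
Δp = p'−p = (-0.8000,-0.8000); α = Δx/Fx = (-4/5) / (-8) = 1/10
check: Δy/Fy = (-4/5) / (-8) = 1/10 ✓

α = 1/10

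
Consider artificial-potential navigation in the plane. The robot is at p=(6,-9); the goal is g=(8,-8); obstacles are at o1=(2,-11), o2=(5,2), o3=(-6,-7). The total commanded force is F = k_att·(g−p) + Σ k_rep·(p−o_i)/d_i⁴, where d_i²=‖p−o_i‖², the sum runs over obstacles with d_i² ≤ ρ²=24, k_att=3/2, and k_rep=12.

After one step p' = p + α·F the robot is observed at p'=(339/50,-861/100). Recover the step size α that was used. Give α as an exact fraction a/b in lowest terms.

α = 1/4

F_att = 3/2·(g−p) = 3/2·(2,1) = (3.0000,1.5000)
o1: d²=20 ≤ ρ²=24; F_rep = 12·(4,2)/20² = (0.1200,0.0600)
o2: d²=122 > ρ²=24 → inactive
o3: d²=148 > ρ²=24 → inactive
F = F_att + ΣF_rep = (3.1200,1.5600)
Δp = p'−p = (0.7800,0.3900); α = Δx/Fx = (39/50) / (78/25) = 1/4
check: Δy/Fy = (39/100) / (39/25) = 1/4 ✓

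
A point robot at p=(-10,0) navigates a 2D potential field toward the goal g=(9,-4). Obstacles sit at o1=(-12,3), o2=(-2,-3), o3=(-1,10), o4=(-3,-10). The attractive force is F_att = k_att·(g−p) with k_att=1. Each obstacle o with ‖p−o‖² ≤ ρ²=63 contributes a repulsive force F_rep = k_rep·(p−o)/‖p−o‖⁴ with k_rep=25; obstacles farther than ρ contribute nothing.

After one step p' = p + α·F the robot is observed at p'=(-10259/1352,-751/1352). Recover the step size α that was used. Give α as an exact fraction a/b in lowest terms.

α = 1/8

F_att = 1·(g−p) = 1·(19,-4) = (19.0000,-4.0000)
o1: d²=13 ≤ ρ²=63; F_rep = 25·(2,-3)/13² = (0.2959,-0.4438)
o2: d²=73 > ρ²=63 → inactive
o3: d²=181 > ρ²=63 → inactive
o4: d²=149 > ρ²=63 → inactive
F = F_att + ΣF_rep = (19.2959,-4.4438)
Δp = p'−p = (2.4120,-0.5555); α = Δx/Fx = (3261/1352) / (3261/169) = 1/8
check: Δy/Fy = (-751/1352) / (-751/169) = 1/8 ✓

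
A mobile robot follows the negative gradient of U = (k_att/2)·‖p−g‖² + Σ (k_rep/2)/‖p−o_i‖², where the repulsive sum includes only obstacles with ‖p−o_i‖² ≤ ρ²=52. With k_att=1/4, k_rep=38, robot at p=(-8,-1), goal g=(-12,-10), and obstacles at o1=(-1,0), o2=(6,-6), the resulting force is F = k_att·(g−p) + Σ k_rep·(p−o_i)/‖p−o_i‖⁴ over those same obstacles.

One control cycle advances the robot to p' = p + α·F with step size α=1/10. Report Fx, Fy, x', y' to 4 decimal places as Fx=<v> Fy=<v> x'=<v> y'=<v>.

F_att = 1/4·(g−p) = 1/4·(-4,-9) = (-1.0000,-2.2500)
o1: d²=50 ≤ ρ²=52; F_rep = 38·(-7,-1)/50² = (-0.1064,-0.0152)
o2: d²=221 > ρ²=52 → inactive
F = F_att + ΣF_rep = (-1.1064,-2.2652)
p' = p + 1/10·F = (-8.1106,-1.2265)

Fx=-1.1064 Fy=-2.2652 x'=-8.1106 y'=-1.2265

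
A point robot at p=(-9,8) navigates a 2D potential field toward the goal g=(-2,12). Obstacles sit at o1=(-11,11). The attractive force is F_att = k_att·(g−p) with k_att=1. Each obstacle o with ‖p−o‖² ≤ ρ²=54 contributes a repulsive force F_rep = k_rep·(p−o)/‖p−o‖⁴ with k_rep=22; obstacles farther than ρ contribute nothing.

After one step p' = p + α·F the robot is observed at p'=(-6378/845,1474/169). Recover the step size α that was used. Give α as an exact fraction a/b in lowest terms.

α = 1/5

F_att = 1·(g−p) = 1·(7,4) = (7.0000,4.0000)
o1: d²=13 ≤ ρ²=54; F_rep = 22·(2,-3)/13² = (0.2604,-0.3905)
F = F_att + ΣF_rep = (7.2604,3.6095)
Δp = p'−p = (1.4521,0.7219); α = Δx/Fx = (1227/845) / (1227/169) = 1/5
check: Δy/Fy = (122/169) / (610/169) = 1/5 ✓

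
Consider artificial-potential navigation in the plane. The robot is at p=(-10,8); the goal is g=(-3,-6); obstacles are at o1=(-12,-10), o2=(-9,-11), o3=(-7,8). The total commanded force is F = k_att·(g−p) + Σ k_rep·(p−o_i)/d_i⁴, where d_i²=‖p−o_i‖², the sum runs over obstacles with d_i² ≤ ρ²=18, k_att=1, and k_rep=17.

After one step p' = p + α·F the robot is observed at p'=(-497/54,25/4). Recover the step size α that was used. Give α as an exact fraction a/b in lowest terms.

α = 1/8

F_att = 1·(g−p) = 1·(7,-14) = (7.0000,-14.0000)
o1: d²=328 > ρ²=18 → inactive
o2: d²=362 > ρ²=18 → inactive
o3: d²=9 ≤ ρ²=18; F_rep = 17·(-3,0)/9² = (-0.6296,0.0000)
F = F_att + ΣF_rep = (6.3704,-14.0000)
Δp = p'−p = (0.7963,-1.7500); α = Δx/Fx = (43/54) / (172/27) = 1/8
check: Δy/Fy = (-7/4) / (-14) = 1/8 ✓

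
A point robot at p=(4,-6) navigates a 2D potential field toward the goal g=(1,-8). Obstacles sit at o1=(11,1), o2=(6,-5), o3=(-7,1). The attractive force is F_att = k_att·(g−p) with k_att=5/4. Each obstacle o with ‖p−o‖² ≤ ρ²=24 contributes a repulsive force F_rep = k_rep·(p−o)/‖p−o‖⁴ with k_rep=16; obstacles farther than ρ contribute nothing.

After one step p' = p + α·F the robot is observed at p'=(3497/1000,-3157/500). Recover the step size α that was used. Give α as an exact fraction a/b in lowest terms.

F_att = 5/4·(g−p) = 5/4·(-3,-2) = (-3.7500,-2.5000)
o1: d²=98 > ρ²=24 → inactive
o2: d²=5 ≤ ρ²=24; F_rep = 16·(-2,-1)/5² = (-1.2800,-0.6400)
o3: d²=170 > ρ²=24 → inactive
F = F_att + ΣF_rep = (-5.0300,-3.1400)
Δp = p'−p = (-0.5030,-0.3140); α = Δx/Fx = (-503/1000) / (-503/100) = 1/10
check: Δy/Fy = (-157/500) / (-157/50) = 1/10 ✓

α = 1/10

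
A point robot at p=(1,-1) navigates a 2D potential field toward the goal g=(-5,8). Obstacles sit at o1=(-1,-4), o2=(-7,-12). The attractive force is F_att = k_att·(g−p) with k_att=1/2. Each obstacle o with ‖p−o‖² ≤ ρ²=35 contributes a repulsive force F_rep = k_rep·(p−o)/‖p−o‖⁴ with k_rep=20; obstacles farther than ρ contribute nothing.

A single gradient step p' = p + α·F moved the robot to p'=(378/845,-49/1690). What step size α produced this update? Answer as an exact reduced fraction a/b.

α = 1/5

F_att = 1/2·(g−p) = 1/2·(-6,9) = (-3.0000,4.5000)
o1: d²=13 ≤ ρ²=35; F_rep = 20·(2,3)/13² = (0.2367,0.3550)
o2: d²=185 > ρ²=35 → inactive
F = F_att + ΣF_rep = (-2.7633,4.8550)
Δp = p'−p = (-0.5527,0.9710); α = Δx/Fx = (-467/845) / (-467/169) = 1/5
check: Δy/Fy = (1641/1690) / (1641/338) = 1/5 ✓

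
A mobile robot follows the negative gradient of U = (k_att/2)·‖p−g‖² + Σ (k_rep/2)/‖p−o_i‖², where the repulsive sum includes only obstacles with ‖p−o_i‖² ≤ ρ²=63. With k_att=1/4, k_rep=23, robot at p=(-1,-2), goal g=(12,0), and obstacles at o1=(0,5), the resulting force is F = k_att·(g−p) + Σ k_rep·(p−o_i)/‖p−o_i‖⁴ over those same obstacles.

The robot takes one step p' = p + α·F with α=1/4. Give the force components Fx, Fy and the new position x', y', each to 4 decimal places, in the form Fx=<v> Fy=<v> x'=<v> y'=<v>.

Fx=3.2408 Fy=0.4356 x'=-0.1898 y'=-1.8911

F_att = 1/4·(g−p) = 1/4·(13,2) = (3.2500,0.5000)
o1: d²=50 ≤ ρ²=63; F_rep = 23·(-1,-7)/50² = (-0.0092,-0.0644)
F = F_att + ΣF_rep = (3.2408,0.4356)
p' = p + 1/4·F = (-0.1898,-1.8911)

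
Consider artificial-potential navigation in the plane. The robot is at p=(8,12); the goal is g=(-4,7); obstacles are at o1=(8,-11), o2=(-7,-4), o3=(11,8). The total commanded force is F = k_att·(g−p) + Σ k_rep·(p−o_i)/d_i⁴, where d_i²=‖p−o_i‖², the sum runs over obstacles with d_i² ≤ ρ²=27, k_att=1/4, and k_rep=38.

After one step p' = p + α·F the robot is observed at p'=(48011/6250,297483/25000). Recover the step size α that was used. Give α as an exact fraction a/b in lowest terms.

F_att = 1/4·(g−p) = 1/4·(-12,-5) = (-3.0000,-1.2500)
o1: d²=529 > ρ²=27 → inactive
o2: d²=481 > ρ²=27 → inactive
o3: d²=25 ≤ ρ²=27; F_rep = 38·(-3,4)/25² = (-0.1824,0.2432)
F = F_att + ΣF_rep = (-3.1824,-1.0068)
Δp = p'−p = (-0.3182,-0.1007); α = Δx/Fx = (-1989/6250) / (-1989/625) = 1/10
check: Δy/Fy = (-2517/25000) / (-2517/2500) = 1/10 ✓

α = 1/10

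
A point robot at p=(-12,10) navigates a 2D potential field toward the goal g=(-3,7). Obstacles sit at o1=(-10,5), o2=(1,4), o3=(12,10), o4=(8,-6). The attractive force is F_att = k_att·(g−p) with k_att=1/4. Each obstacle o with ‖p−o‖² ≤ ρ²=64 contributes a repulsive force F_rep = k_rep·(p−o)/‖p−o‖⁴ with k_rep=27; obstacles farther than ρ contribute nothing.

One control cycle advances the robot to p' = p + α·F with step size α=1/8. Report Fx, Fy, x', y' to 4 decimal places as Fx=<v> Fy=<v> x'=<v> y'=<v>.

Fx=2.1858 Fy=-0.5895 x'=-11.7268 y'=9.9263

F_att = 1/4·(g−p) = 1/4·(9,-3) = (2.2500,-0.7500)
o1: d²=29 ≤ ρ²=64; F_rep = 27·(-2,5)/29² = (-0.0642,0.1605)
o2: d²=205 > ρ²=64 → inactive
o3: d²=576 > ρ²=64 → inactive
o4: d²=656 > ρ²=64 → inactive
F = F_att + ΣF_rep = (2.1858,-0.5895)
p' = p + 1/8·F = (-11.7268,9.9263)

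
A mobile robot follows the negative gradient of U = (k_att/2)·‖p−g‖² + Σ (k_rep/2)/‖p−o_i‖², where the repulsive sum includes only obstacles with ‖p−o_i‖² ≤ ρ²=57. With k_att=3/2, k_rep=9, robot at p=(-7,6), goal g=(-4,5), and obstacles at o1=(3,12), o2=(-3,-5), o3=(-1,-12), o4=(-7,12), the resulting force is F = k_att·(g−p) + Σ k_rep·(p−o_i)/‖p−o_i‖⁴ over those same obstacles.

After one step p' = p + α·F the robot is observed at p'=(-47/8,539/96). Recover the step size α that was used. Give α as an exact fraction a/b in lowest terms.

α = 1/4

F_att = 3/2·(g−p) = 3/2·(3,-1) = (4.5000,-1.5000)
o1: d²=136 > ρ²=57 → inactive
o2: d²=137 > ρ²=57 → inactive
o3: d²=360 > ρ²=57 → inactive
o4: d²=36 ≤ ρ²=57; F_rep = 9·(0,-6)/36² = (0.0000,-0.0417)
F = F_att + ΣF_rep = (4.5000,-1.5417)
Δp = p'−p = (1.1250,-0.3854); α = Δx/Fx = (9/8) / (9/2) = 1/4
check: Δy/Fy = (-37/96) / (-37/24) = 1/4 ✓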